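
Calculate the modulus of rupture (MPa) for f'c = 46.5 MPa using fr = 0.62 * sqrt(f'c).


fr = 0.62 * sqrt(46.5)
= 4.228 MPa

4.228


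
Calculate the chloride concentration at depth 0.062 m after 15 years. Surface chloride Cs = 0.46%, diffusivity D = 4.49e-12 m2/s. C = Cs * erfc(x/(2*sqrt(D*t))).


t_seconds = 15 * 365.25 * 24 * 3600 = 473364000.0 s
arg = 0.062 / (2 * sqrt(4.49e-12 * 473364000.0))
= 0.6724
erfc(0.6724) = 0.3416
C = 0.46 * 0.3416 = 0.1572%

0.1572


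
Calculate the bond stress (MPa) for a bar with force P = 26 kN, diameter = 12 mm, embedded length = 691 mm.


u = P / (pi * db * ld)
= 26 * 1000 / (pi * 12 * 691)
= 0.998 MPa

0.998


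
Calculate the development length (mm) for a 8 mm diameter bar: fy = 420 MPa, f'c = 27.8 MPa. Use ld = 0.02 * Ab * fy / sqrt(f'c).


Ab = pi * 8^2 / 4 = 50.265 mm2
ld = 0.02 * 50.265 * 420 / sqrt(27.8)
= 80.1 mm

80.1


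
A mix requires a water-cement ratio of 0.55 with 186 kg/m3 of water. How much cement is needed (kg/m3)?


Cement = water / (w/c)
= 186 / 0.55
= 338.2 kg/m3

338.2


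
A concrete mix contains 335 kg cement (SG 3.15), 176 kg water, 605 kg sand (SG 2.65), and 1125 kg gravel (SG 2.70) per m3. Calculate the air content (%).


Vol cement = 335 / (3.15 * 1000) = 0.106349 m3
Vol water = 176 / 1000 = 0.176 m3
Vol sand = 605 / (2.65 * 1000) = 0.228302 m3
Vol gravel = 1125 / (2.70 * 1000) = 0.416667 m3
Total solid + water volume = 0.927318 m3
Air = (1 - 0.927318) * 100 = 7.27%

7.27


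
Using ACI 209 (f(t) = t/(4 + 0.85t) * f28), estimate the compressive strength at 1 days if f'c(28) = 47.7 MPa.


f(1) = 1 / (4 + 0.85 * 1) * 47.7
= 1 / 4.85 * 47.7
= 9.84 MPa

9.84


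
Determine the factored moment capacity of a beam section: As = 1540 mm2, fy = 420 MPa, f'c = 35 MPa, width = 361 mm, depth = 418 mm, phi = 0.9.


a = As * fy / (0.85 * f'c * b)
= 1540 * 420 / (0.85 * 35 * 361)
= 60.2249 mm
Mn = As * fy * (d - a/2) / 10^6
= 250.8857 kN-m
phi*Mn = 0.9 * 250.8857 = 225.8 kN-m

225.8


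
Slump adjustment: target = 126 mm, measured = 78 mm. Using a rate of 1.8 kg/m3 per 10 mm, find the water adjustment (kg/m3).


Difference = 126 - 78 = 48 mm
Water adjustment = 48 * 1.8 / 10 = 8.6 kg/m3

8.6


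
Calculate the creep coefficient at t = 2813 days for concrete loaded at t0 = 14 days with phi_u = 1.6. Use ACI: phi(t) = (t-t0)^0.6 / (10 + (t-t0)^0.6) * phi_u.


dt = 2813 - 14 = 2799
phi = 2799^0.6 / (10 + 2799^0.6) * 1.6
= 1.474

1.474


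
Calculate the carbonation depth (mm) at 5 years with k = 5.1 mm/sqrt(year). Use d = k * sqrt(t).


depth = k * sqrt(t)
= 5.1 * sqrt(5)
= 11.4 mm

11.4


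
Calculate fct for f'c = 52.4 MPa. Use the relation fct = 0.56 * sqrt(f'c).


fct = 0.56 * sqrt(52.4)
= 0.56 * 7.239
= 4.054 MPa

4.054


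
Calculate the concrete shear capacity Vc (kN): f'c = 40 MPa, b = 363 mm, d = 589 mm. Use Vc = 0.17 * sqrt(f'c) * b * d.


Vc = 0.17 * sqrt(40) * 363 * 589 / 1000
= 229.88 kN

229.88


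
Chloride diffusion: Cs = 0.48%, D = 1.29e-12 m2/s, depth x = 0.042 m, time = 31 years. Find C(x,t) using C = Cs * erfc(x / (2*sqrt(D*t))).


t_seconds = 31 * 365.25 * 24 * 3600 = 978285600.0 s
arg = 0.042 / (2 * sqrt(1.29e-12 * 978285600.0))
= 0.5911
erfc(0.5911) = 0.4032
C = 0.48 * 0.4032 = 0.1935%

0.1935


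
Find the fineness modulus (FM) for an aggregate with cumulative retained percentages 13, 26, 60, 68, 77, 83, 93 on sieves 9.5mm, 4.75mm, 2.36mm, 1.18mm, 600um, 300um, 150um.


FM = sum(cumulative % retained) / 100
= 420 / 100
= 4.2

4.2


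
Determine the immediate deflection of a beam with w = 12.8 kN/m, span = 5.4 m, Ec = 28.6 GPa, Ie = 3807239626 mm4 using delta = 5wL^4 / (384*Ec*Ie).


Convert: L = 5.4 m = 5400 mm, Ec = 28.6 GPa = 28600 MPa
delta = 5 * 12.8 * 5400^4 / (384 * 28600 * 3807239626)
= 1.3 mm

1.3


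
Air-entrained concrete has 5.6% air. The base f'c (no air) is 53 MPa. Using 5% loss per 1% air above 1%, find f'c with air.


Strength loss = (5.6 - 1) * 5 = 23.0%
f'c = 53 * (1 - 23.0/100)
= 40.81 MPa

40.81


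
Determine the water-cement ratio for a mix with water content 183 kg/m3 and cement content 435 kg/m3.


w/c = water / cement
w/c = 183 / 435 = 0.421

0.421


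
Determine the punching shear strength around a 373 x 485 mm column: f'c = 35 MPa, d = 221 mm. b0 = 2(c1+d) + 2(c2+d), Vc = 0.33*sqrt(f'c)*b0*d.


b0 = 2*(373 + 221) + 2*(485 + 221) = 2600 mm
Vc = 0.33 * sqrt(35) * 2600 * 221 / 1000
= 1121.8 kN

1121.8


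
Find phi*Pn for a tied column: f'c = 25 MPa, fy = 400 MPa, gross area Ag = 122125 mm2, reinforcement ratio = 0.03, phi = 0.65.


Ast = rho * Ag = 0.03 * 122125 = 3663.75 mm2
phi*Pn = 0.65 * 0.80 * (0.85 * 25 * (122125 - 3663.75) + 400 * 3663.75) / 1000
= 2071.06 kN

2071.06


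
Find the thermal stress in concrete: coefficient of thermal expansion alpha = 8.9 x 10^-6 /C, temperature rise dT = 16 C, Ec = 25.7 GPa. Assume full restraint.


sigma = alpha * dT * Ec
= 8.9e-6 * 16 * 25.7 * 1000
= 3.66 MPa

3.66


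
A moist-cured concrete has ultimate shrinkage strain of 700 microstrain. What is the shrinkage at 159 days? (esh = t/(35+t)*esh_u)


esh(159) = 159 / (35 + 159) * 700
= 159 / 194 * 700
= 573.7 microstrain

573.7


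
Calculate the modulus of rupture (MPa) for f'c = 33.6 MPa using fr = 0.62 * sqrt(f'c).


fr = 0.62 * sqrt(33.6)
= 3.594 MPa

3.594


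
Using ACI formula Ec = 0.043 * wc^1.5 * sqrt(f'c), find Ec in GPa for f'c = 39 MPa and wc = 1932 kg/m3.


Ec = 0.043 * 1932^1.5 * sqrt(39) / 1000
= 22.8 GPa

22.8


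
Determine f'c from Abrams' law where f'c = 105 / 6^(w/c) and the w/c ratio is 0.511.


f'c = 105 / 6^0.511
= 105 / 2.498
= 42.03 MPa

42.03


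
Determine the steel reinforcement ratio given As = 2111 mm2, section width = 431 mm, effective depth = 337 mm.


rho = As / (b * d)
= 2111 / (431 * 337)
= 0.0145

0.0145


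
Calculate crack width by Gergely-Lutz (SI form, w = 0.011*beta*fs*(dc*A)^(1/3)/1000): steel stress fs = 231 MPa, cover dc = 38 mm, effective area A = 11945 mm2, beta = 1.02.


w = 0.011 * beta * fs * (dc * A)^(1/3) / 1000
= 0.011 * 1.02 * 231 * (38 * 11945)^(1/3) / 1000
= 0.199 mm

0.199


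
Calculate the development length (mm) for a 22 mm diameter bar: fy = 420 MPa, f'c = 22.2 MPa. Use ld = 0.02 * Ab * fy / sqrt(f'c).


Ab = pi * 22^2 / 4 = 380.133 mm2
ld = 0.02 * 380.133 * 420 / sqrt(22.2)
= 677.7 mm

677.7


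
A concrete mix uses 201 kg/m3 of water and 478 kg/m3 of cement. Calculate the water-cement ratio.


w/c = water / cement
w/c = 201 / 478 = 0.421

0.421


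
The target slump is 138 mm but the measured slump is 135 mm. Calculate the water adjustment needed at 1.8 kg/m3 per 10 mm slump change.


Difference = 138 - 135 = 3 mm
Water adjustment = 3 * 1.8 / 10 = 0.5 kg/m3

0.5


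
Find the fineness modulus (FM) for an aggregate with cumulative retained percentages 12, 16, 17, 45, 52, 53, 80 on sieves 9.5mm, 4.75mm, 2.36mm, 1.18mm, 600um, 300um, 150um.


FM = sum(cumulative % retained) / 100
= 275 / 100
= 2.75

2.75


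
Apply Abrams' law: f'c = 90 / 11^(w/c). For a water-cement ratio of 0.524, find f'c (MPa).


f'c = 90 / 11^0.524
= 90 / 3.513
= 25.62 MPa

25.62


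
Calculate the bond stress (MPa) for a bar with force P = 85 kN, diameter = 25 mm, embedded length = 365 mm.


u = P / (pi * db * ld)
= 85 * 1000 / (pi * 25 * 365)
= 2.965 MPa

2.965


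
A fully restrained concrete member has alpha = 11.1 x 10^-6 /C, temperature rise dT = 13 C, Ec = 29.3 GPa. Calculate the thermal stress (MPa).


sigma = alpha * dT * Ec
= 11.1e-6 * 13 * 29.3 * 1000
= 4.228 MPa

4.228


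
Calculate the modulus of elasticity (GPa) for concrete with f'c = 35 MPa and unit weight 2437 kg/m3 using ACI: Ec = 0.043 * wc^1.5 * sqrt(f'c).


Ec = 0.043 * 2437^1.5 * sqrt(35) / 1000
= 30.6 GPa

30.6


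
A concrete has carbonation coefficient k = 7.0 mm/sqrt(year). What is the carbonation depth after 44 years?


depth = k * sqrt(t)
= 7.0 * sqrt(44)
= 46.43 mm

46.43


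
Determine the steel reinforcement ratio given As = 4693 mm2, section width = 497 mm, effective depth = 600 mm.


rho = As / (b * d)
= 4693 / (497 * 600)
= 0.0157

0.0157


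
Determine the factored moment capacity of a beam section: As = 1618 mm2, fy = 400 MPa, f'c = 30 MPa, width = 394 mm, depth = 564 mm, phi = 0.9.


a = As * fy / (0.85 * f'c * b)
= 1618 * 400 / (0.85 * 30 * 394)
= 64.4172 mm
Mn = As * fy * (d - a/2) / 10^6
= 344.1754 kN-m
phi*Mn = 0.9 * 344.1754 = 309.76 kN-m

309.76


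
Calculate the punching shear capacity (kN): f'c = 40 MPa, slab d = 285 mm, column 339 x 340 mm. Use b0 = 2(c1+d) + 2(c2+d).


b0 = 2*(339 + 285) + 2*(340 + 285) = 2498 mm
Vc = 0.33 * sqrt(40) * 2498 * 285 / 1000
= 1485.87 kN

1485.87


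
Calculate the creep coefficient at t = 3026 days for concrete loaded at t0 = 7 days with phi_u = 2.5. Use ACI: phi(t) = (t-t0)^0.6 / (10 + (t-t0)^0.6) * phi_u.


dt = 3026 - 7 = 3019
phi = 3019^0.6 / (10 + 3019^0.6) * 2.5
= 2.311

2.311


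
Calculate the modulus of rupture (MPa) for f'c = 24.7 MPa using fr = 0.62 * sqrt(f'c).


fr = 0.62 * sqrt(24.7)
= 3.081 MPa

3.081


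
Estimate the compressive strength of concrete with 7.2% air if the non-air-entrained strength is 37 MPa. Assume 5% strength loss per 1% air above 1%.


Strength loss = (7.2 - 1) * 5 = 31.0%
f'c = 37 * (1 - 31.0/100)
= 25.53 MPa

25.53


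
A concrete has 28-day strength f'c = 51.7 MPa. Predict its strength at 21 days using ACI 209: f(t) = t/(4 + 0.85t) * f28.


f(21) = 21 / (4 + 0.85 * 21) * 51.7
= 21 / 21.85 * 51.7
= 49.69 MPa

49.69


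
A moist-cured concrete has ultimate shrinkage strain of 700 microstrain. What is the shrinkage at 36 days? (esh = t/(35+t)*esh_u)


esh(36) = 36 / (35 + 36) * 700
= 36 / 71 * 700
= 354.9 microstrain

354.9


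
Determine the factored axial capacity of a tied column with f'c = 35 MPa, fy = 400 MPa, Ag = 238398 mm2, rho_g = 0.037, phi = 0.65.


Ast = rho * Ag = 0.037 * 238398 = 8820.726 mm2
phi*Pn = 0.65 * 0.80 * (0.85 * 35 * (238398 - 8820.726) + 400 * 8820.726) / 1000
= 5386.27 kN

5386.27


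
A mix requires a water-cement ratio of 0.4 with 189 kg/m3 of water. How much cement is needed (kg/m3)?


Cement = water / (w/c)
= 189 / 0.4
= 472.5 kg/m3

472.5


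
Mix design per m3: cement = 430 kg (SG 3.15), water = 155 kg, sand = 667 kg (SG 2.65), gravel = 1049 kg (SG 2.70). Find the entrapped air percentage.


Vol cement = 430 / (3.15 * 1000) = 0.136508 m3
Vol water = 155 / 1000 = 0.155 m3
Vol sand = 667 / (2.65 * 1000) = 0.251698 m3
Vol gravel = 1049 / (2.70 * 1000) = 0.388519 m3
Total solid + water volume = 0.931725 m3
Air = (1 - 0.931725) * 100 = 6.83%

6.83


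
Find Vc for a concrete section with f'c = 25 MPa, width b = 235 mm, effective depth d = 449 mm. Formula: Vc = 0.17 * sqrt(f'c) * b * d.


Vc = 0.17 * sqrt(25) * 235 * 449 / 1000
= 89.69 kN

89.69


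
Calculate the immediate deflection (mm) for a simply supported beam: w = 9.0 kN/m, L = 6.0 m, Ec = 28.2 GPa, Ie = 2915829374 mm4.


Convert: L = 6.0 m = 6000 mm, Ec = 28.2 GPa = 28200 MPa
delta = 5 * 9.0 * 6000^4 / (384 * 28200 * 2915829374)
= 1.85 mm

1.85


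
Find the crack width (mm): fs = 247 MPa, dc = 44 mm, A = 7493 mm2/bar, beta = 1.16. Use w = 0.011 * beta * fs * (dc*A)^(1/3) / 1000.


w = 0.011 * beta * fs * (dc * A)^(1/3) / 1000
= 0.011 * 1.16 * 247 * (44 * 7493)^(1/3) / 1000
= 0.218 mm

0.218


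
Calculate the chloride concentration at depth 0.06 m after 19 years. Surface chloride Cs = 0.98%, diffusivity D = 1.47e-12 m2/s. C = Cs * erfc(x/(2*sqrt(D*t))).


t_seconds = 19 * 365.25 * 24 * 3600 = 599594400.0 s
arg = 0.06 / (2 * sqrt(1.47e-12 * 599594400.0))
= 1.0105
erfc(1.0105) = 0.153
C = 0.98 * 0.153 = 0.1499%

0.1499


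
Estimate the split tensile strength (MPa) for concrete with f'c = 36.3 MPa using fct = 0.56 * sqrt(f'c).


fct = 0.56 * sqrt(36.3)
= 0.56 * 6.025
= 3.374 MPa

3.374


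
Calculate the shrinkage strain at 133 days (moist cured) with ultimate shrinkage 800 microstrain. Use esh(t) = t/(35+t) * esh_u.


esh(133) = 133 / (35 + 133) * 800
= 133 / 168 * 800
= 633.3 microstrain

633.3


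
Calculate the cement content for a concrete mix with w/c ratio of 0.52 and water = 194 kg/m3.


Cement = water / (w/c)
= 194 / 0.52
= 373.1 kg/m3

373.1


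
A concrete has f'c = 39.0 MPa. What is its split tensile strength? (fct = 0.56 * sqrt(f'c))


fct = 0.56 * sqrt(39.0)
= 0.56 * 6.245
= 3.497 MPa

3.497


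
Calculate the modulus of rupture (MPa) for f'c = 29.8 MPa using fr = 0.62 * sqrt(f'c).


fr = 0.62 * sqrt(29.8)
= 3.385 MPa

3.385


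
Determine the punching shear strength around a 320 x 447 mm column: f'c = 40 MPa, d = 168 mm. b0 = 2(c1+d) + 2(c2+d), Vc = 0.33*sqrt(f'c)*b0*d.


b0 = 2*(320 + 168) + 2*(447 + 168) = 2206 mm
Vc = 0.33 * sqrt(40) * 2206 * 168 / 1000
= 773.5 kN

773.5


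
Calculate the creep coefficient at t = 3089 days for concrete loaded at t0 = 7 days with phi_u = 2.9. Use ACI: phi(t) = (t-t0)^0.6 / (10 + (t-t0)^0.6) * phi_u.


dt = 3089 - 7 = 3082
phi = 3082^0.6 / (10 + 3082^0.6) * 2.9
= 2.684

2.684


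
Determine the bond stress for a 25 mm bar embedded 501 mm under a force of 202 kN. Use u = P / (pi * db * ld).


u = P / (pi * db * ld)
= 202 * 1000 / (pi * 25 * 501)
= 5.134 MPa

5.134


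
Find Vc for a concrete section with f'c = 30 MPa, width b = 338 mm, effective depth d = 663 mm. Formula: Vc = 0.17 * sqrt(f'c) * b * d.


Vc = 0.17 * sqrt(30) * 338 * 663 / 1000
= 208.66 kN

208.66


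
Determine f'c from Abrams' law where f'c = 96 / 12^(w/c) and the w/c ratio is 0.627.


f'c = 96 / 12^0.627
= 96 / 4.749
= 20.21 MPa

20.21


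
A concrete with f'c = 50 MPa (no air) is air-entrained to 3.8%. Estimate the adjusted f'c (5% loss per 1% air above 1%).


Strength loss = (3.8 - 1) * 5 = 14.0%
f'c = 50 * (1 - 14.0/100)
= 43.0 MPa

43.0


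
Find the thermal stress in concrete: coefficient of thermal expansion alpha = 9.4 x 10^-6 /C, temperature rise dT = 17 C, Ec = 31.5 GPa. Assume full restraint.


sigma = alpha * dT * Ec
= 9.4e-6 * 17 * 31.5 * 1000
= 5.034 MPa

5.034


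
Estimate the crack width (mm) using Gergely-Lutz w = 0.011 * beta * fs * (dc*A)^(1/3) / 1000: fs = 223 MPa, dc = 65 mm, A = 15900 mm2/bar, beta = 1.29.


w = 0.011 * beta * fs * (dc * A)^(1/3) / 1000
= 0.011 * 1.29 * 223 * (65 * 15900)^(1/3) / 1000
= 0.32 mm

0.32


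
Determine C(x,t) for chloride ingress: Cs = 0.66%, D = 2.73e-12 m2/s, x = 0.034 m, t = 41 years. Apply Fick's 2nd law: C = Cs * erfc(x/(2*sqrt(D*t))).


t_seconds = 41 * 365.25 * 24 * 3600 = 1293861600.0 s
arg = 0.034 / (2 * sqrt(2.73e-12 * 1293861600.0))
= 0.286
erfc(0.286) = 0.6858
C = 0.66 * 0.6858 = 0.4526%

0.4526


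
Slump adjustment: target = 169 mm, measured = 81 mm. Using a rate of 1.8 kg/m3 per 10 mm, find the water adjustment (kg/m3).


Difference = 169 - 81 = 88 mm
Water adjustment = 88 * 1.8 / 10 = 15.8 kg/m3

15.8


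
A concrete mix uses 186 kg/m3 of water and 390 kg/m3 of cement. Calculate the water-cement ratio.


w/c = water / cement
w/c = 186 / 390 = 0.477

0.477


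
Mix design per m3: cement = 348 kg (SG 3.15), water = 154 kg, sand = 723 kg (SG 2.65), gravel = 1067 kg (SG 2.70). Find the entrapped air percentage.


Vol cement = 348 / (3.15 * 1000) = 0.110476 m3
Vol water = 154 / 1000 = 0.154 m3
Vol sand = 723 / (2.65 * 1000) = 0.27283 m3
Vol gravel = 1067 / (2.70 * 1000) = 0.395185 m3
Total solid + water volume = 0.932492 m3
Air = (1 - 0.932492) * 100 = 6.75%

6.75


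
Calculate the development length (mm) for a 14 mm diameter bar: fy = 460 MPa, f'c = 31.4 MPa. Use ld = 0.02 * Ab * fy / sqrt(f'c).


Ab = pi * 14^2 / 4 = 153.938 mm2
ld = 0.02 * 153.938 * 460 / sqrt(31.4)
= 252.7 mm

252.7


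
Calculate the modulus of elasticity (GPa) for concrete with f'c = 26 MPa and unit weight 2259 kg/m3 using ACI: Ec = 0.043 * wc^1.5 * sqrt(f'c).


Ec = 0.043 * 2259^1.5 * sqrt(26) / 1000
= 23.54 GPa

23.54


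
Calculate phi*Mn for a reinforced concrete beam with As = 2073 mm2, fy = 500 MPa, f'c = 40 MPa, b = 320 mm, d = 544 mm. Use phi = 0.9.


a = As * fy / (0.85 * f'c * b)
= 2073 * 500 / (0.85 * 40 * 320)
= 95.2665 mm
Mn = As * fy * (d - a/2) / 10^6
= 514.4841 kN-m
phi*Mn = 0.9 * 514.4841 = 463.04 kN-m

463.04


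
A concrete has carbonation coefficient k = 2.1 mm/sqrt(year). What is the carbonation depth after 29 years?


depth = k * sqrt(t)
= 2.1 * sqrt(29)
= 11.31 mm

11.31


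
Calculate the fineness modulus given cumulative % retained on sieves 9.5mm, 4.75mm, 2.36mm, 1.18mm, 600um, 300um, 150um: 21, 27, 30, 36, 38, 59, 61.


FM = sum(cumulative % retained) / 100
= 272 / 100
= 2.72

2.72


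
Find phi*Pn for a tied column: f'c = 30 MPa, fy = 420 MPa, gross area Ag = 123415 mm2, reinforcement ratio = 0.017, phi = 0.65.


Ast = rho * Ag = 0.017 * 123415 = 2098.055 mm2
phi*Pn = 0.65 * 0.80 * (0.85 * 30 * (123415 - 2098.055) + 420 * 2098.055) / 1000
= 2066.88 kN

2066.88


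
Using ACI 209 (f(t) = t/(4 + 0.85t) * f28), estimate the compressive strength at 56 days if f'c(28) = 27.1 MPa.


f(56) = 56 / (4 + 0.85 * 56) * 27.1
= 56 / 51.6 * 27.1
= 29.41 MPa

29.41


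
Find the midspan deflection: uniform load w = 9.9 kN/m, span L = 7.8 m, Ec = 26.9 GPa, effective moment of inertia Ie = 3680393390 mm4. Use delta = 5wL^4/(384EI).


Convert: L = 7.8 m = 7800 mm, Ec = 26.9 GPa = 26900 MPa
delta = 5 * 9.9 * 7800^4 / (384 * 26900 * 3680393390)
= 4.82 mm

4.82


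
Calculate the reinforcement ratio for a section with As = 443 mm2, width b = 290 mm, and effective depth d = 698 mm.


rho = As / (b * d)
= 443 / (290 * 698)
= 0.0022

0.0022


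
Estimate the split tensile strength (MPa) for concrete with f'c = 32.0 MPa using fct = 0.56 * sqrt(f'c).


fct = 0.56 * sqrt(32.0)
= 0.56 * 5.657
= 3.168 MPa

3.168


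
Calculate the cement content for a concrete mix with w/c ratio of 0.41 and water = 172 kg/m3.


Cement = water / (w/c)
= 172 / 0.41
= 419.5 kg/m3

419.5


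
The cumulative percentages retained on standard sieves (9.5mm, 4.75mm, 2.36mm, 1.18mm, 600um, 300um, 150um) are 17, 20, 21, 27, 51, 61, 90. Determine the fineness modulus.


FM = sum(cumulative % retained) / 100
= 287 / 100
= 2.87

2.87


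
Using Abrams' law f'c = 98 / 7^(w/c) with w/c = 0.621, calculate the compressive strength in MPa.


f'c = 98 / 7^0.621
= 98 / 3.348
= 29.27 MPa

29.27


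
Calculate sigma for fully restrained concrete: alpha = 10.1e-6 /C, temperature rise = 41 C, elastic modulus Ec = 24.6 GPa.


sigma = alpha * dT * Ec
= 10.1e-6 * 41 * 24.6 * 1000
= 10.187 MPa

10.187


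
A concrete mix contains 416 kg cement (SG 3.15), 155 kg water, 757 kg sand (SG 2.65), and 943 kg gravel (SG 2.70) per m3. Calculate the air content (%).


Vol cement = 416 / (3.15 * 1000) = 0.132063 m3
Vol water = 155 / 1000 = 0.155 m3
Vol sand = 757 / (2.65 * 1000) = 0.28566 m3
Vol gravel = 943 / (2.70 * 1000) = 0.349259 m3
Total solid + water volume = 0.921983 m3
Air = (1 - 0.921983) * 100 = 7.8%

7.8


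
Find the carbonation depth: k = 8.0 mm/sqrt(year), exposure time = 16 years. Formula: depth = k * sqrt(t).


depth = k * sqrt(t)
= 8.0 * sqrt(16)
= 32.0 mm

32.0


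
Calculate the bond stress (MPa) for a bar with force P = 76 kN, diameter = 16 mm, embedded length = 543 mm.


u = P / (pi * db * ld)
= 76 * 1000 / (pi * 16 * 543)
= 2.784 MPa

2.784


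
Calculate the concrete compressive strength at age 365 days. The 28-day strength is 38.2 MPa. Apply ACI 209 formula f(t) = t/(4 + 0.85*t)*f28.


f(365) = 365 / (4 + 0.85 * 365) * 38.2
= 365 / 314.25 * 38.2
= 44.37 MPa

44.37


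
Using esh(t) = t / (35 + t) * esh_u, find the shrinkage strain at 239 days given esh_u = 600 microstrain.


esh(239) = 239 / (35 + 239) * 600
= 239 / 274 * 600
= 523.4 microstrain

523.4


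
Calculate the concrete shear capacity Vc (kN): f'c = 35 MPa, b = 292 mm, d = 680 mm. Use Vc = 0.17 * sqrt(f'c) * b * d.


Vc = 0.17 * sqrt(35) * 292 * 680 / 1000
= 199.7 kN

199.7


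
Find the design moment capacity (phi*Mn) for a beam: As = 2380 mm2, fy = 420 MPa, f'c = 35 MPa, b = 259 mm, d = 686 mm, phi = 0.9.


a = As * fy / (0.85 * f'c * b)
= 2380 * 420 / (0.85 * 35 * 259)
= 129.7297 mm
Mn = As * fy * (d - a/2) / 10^6
= 620.8867 kN-m
phi*Mn = 0.9 * 620.8867 = 558.8 kN-m

558.8


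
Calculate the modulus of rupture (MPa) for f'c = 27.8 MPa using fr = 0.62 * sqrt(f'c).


fr = 0.62 * sqrt(27.8)
= 3.269 MPa

3.269


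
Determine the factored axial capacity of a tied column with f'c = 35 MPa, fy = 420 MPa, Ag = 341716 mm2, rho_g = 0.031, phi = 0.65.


Ast = rho * Ag = 0.031 * 341716 = 10593.196 mm2
phi*Pn = 0.65 * 0.80 * (0.85 * 35 * (341716 - 10593.196) + 420 * 10593.196) / 1000
= 7436.02 kN

7436.02


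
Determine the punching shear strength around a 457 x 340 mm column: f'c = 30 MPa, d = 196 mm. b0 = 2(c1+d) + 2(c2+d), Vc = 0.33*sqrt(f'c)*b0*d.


b0 = 2*(457 + 196) + 2*(340 + 196) = 2378 mm
Vc = 0.33 * sqrt(30) * 2378 * 196 / 1000
= 842.45 kN

842.45


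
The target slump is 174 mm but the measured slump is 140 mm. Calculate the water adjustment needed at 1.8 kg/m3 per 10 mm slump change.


Difference = 174 - 140 = 34 mm
Water adjustment = 34 * 1.8 / 10 = 6.1 kg/m3

6.1


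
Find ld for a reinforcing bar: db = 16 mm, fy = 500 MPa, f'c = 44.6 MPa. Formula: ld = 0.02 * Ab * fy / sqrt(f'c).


Ab = pi * 16^2 / 4 = 201.062 mm2
ld = 0.02 * 201.062 * 500 / sqrt(44.6)
= 301.1 mm

301.1


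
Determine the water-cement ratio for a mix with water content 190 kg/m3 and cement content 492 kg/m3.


w/c = water / cement
w/c = 190 / 492 = 0.386

0.386


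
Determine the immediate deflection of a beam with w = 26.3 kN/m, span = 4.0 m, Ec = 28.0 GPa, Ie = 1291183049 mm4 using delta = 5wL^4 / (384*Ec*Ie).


Convert: L = 4.0 m = 4000 mm, Ec = 28.0 GPa = 28000 MPa
delta = 5 * 26.3 * 4000^4 / (384 * 28000 * 1291183049)
= 2.42 mm

2.42


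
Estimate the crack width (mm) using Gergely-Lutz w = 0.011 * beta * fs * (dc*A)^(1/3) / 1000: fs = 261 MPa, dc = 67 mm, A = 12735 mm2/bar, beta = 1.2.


w = 0.011 * beta * fs * (dc * A)^(1/3) / 1000
= 0.011 * 1.2 * 261 * (67 * 12735)^(1/3) / 1000
= 0.327 mm

0.327


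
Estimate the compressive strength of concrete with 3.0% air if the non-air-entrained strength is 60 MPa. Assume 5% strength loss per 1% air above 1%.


Strength loss = (3.0 - 1) * 5 = 10.0%
f'c = 60 * (1 - 10.0/100)
= 54.0 MPa

54.0


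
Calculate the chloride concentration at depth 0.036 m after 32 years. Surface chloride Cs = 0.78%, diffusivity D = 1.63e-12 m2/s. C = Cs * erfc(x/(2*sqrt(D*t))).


t_seconds = 32 * 365.25 * 24 * 3600 = 1009843200.0 s
arg = 0.036 / (2 * sqrt(1.63e-12 * 1009843200.0))
= 0.4437
erfc(0.4437) = 0.5304
C = 0.78 * 0.5304 = 0.4137%

0.4137


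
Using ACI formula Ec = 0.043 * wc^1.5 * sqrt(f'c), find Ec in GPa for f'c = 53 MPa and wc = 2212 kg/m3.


Ec = 0.043 * 2212^1.5 * sqrt(53) / 1000
= 32.57 GPa

32.57


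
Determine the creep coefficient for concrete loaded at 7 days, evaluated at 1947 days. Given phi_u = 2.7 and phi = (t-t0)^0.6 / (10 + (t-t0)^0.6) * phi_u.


dt = 1947 - 7 = 1940
phi = 1940^0.6 / (10 + 1940^0.6) * 2.7
= 2.44

2.44


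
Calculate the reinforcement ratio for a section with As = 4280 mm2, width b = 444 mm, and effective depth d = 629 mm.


rho = As / (b * d)
= 4280 / (444 * 629)
= 0.0153

0.0153


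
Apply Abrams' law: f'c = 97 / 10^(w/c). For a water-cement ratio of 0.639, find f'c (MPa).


f'c = 97 / 10^0.639
= 97 / 4.355
= 22.27 MPa

22.27


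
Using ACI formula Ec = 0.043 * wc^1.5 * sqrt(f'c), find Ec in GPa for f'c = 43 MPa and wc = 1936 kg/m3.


Ec = 0.043 * 1936^1.5 * sqrt(43) / 1000
= 24.02 GPa

24.02


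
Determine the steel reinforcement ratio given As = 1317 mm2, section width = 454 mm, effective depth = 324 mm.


rho = As / (b * d)
= 1317 / (454 * 324)
= 0.009

0.009


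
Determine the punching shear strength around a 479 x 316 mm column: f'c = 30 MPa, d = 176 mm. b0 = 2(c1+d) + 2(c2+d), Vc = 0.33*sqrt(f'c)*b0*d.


b0 = 2*(479 + 176) + 2*(316 + 176) = 2294 mm
Vc = 0.33 * sqrt(30) * 2294 * 176 / 1000
= 729.76 kN

729.76


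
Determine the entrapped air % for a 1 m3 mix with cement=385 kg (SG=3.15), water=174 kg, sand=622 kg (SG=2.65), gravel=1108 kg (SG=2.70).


Vol cement = 385 / (3.15 * 1000) = 0.122222 m3
Vol water = 174 / 1000 = 0.174 m3
Vol sand = 622 / (2.65 * 1000) = 0.234717 m3
Vol gravel = 1108 / (2.70 * 1000) = 0.41037 m3
Total solid + water volume = 0.94131 m3
Air = (1 - 0.94131) * 100 = 5.87%

5.87


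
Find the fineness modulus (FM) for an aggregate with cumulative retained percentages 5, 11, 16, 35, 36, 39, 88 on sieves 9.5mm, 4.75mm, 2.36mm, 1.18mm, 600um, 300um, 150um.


FM = sum(cumulative % retained) / 100
= 230 / 100
= 2.3

2.3


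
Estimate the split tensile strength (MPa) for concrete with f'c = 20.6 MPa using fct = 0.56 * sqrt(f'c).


fct = 0.56 * sqrt(20.6)
= 0.56 * 4.539
= 2.542 MPa

2.542


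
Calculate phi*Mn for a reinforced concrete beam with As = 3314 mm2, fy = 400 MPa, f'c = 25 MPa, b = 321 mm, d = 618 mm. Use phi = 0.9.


a = As * fy / (0.85 * f'c * b)
= 3314 * 400 / (0.85 * 25 * 321)
= 194.3339 mm
Mn = As * fy * (d - a/2) / 10^6
= 690.4163 kN-m
phi*Mn = 0.9 * 690.4163 = 621.37 kN-m

621.37


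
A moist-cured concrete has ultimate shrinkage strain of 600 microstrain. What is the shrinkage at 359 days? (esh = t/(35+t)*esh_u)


esh(359) = 359 / (35 + 359) * 600
= 359 / 394 * 600
= 546.7 microstrain

546.7


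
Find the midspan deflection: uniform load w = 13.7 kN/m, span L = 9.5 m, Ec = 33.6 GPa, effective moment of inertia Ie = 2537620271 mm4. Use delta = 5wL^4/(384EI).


Convert: L = 9.5 m = 9500 mm, Ec = 33.6 GPa = 33600 MPa
delta = 5 * 13.7 * 9500^4 / (384 * 33600 * 2537620271)
= 17.04 mm

17.04


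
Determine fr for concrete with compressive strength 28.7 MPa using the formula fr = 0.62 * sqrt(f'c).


fr = 0.62 * sqrt(28.7)
= 3.321 MPa

3.321


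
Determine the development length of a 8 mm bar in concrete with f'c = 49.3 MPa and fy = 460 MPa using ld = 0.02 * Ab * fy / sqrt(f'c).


Ab = pi * 8^2 / 4 = 50.265 mm2
ld = 0.02 * 50.265 * 460 / sqrt(49.3)
= 65.9 mm

65.9


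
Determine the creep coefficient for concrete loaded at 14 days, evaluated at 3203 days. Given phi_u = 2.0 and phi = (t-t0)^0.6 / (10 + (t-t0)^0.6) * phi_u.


dt = 3203 - 14 = 3189
phi = 3189^0.6 / (10 + 3189^0.6) * 2.0
= 1.854

1.854


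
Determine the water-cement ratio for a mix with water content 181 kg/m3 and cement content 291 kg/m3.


w/c = water / cement
w/c = 181 / 291 = 0.622

0.622


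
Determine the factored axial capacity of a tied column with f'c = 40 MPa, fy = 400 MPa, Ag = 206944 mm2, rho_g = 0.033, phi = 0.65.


Ast = rho * Ag = 0.033 * 206944 = 6829.152 mm2
phi*Pn = 0.65 * 0.80 * (0.85 * 40 * (206944 - 6829.152) + 400 * 6829.152) / 1000
= 4958.49 kN

4958.49


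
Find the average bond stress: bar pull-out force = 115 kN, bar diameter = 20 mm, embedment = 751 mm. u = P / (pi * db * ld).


u = P / (pi * db * ld)
= 115 * 1000 / (pi * 20 * 751)
= 2.437 MPa

2.437


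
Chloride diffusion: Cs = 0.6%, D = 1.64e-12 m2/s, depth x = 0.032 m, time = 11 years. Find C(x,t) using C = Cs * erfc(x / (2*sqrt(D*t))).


t_seconds = 11 * 365.25 * 24 * 3600 = 347133600.0 s
arg = 0.032 / (2 * sqrt(1.64e-12 * 347133600.0))
= 0.6706
erfc(0.6706) = 0.343
C = 0.6 * 0.343 = 0.2058%

0.2058


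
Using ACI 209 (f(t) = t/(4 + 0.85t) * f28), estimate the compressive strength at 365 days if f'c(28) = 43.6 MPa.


f(365) = 365 / (4 + 0.85 * 365) * 43.6
= 365 / 314.25 * 43.6
= 50.64 MPa

50.64


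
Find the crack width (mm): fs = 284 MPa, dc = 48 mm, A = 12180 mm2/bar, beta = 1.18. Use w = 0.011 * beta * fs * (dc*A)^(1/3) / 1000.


w = 0.011 * beta * fs * (dc * A)^(1/3) / 1000
= 0.011 * 1.18 * 284 * (48 * 12180)^(1/3) / 1000
= 0.308 mm

0.308


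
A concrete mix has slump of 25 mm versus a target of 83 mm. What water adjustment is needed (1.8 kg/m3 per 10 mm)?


Difference = 83 - 25 = 58 mm
Water adjustment = 58 * 1.8 / 10 = 10.4 kg/m3

10.4


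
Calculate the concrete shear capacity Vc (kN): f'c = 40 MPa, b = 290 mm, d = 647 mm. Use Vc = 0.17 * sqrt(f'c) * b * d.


Vc = 0.17 * sqrt(40) * 290 * 647 / 1000
= 201.73 kN

201.73


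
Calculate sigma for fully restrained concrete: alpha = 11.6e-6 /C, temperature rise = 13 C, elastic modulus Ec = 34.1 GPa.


sigma = alpha * dT * Ec
= 11.6e-6 * 13 * 34.1 * 1000
= 5.142 MPa

5.142


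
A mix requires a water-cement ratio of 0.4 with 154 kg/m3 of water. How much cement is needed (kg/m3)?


Cement = water / (w/c)
= 154 / 0.4
= 385.0 kg/m3

385.0


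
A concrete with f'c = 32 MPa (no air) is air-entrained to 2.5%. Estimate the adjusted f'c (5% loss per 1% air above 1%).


Strength loss = (2.5 - 1) * 5 = 7.5%
f'c = 32 * (1 - 7.5/100)
= 29.6 MPa

29.6


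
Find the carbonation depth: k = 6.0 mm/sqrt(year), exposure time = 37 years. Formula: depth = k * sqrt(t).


depth = k * sqrt(t)
= 6.0 * sqrt(37)
= 36.5 mm

36.5


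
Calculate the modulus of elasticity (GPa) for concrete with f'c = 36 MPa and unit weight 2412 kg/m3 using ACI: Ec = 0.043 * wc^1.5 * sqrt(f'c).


Ec = 0.043 * 2412^1.5 * sqrt(36) / 1000
= 30.56 GPa

30.56


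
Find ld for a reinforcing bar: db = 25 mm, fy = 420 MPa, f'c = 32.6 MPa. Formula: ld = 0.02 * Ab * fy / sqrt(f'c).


Ab = pi * 25^2 / 4 = 490.874 mm2
ld = 0.02 * 490.874 * 420 / sqrt(32.6)
= 722.2 mm

722.2


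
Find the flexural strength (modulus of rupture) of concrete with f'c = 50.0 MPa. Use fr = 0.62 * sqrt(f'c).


fr = 0.62 * sqrt(50.0)
= 4.384 MPa

4.384


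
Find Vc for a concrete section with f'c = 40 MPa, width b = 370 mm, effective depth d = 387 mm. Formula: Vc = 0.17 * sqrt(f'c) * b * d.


Vc = 0.17 * sqrt(40) * 370 * 387 / 1000
= 153.95 kN

153.95


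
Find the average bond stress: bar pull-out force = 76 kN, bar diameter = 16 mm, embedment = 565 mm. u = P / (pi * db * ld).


u = P / (pi * db * ld)
= 76 * 1000 / (pi * 16 * 565)
= 2.676 MPa

2.676


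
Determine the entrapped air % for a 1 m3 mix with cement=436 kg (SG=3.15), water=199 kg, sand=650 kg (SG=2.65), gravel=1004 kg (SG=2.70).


Vol cement = 436 / (3.15 * 1000) = 0.138413 m3
Vol water = 199 / 1000 = 0.199 m3
Vol sand = 650 / (2.65 * 1000) = 0.245283 m3
Vol gravel = 1004 / (2.70 * 1000) = 0.371852 m3
Total solid + water volume = 0.954548 m3
Air = (1 - 0.954548) * 100 = 4.55%

4.55


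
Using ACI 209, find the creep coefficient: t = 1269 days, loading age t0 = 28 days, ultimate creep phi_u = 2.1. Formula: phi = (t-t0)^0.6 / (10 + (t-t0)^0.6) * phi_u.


dt = 1269 - 28 = 1241
phi = 1241^0.6 / (10 + 1241^0.6) * 2.1
= 1.843

1.843


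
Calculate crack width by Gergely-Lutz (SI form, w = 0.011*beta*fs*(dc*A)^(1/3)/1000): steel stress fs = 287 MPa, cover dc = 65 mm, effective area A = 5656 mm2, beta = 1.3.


w = 0.011 * beta * fs * (dc * A)^(1/3) / 1000
= 0.011 * 1.3 * 287 * (65 * 5656)^(1/3) / 1000
= 0.294 mm

0.294


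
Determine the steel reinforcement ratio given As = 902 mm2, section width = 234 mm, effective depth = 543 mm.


rho = As / (b * d)
= 902 / (234 * 543)
= 0.0071

0.0071


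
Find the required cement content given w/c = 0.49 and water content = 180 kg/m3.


Cement = water / (w/c)
= 180 / 0.49
= 367.3 kg/m3

367.3


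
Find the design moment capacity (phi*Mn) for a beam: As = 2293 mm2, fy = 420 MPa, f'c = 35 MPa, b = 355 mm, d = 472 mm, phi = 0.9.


a = As * fy / (0.85 * f'c * b)
= 2293 * 420 / (0.85 * 35 * 355)
= 91.1881 mm
Mn = As * fy * (d - a/2) / 10^6
= 410.6545 kN-m
phi*Mn = 0.9 * 410.6545 = 369.59 kN-m

369.59


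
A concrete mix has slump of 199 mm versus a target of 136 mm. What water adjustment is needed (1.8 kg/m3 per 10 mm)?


Difference = 136 - 199 = -63 mm
Water adjustment = -63 * 1.8 / 10 = -11.3 kg/m3

-11.3


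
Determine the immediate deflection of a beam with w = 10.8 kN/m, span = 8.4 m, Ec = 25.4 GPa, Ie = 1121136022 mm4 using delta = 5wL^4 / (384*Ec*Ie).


Convert: L = 8.4 m = 8400 mm, Ec = 25.4 GPa = 25400 MPa
delta = 5 * 10.8 * 8400^4 / (384 * 25400 * 1121136022)
= 24.59 mm

24.59


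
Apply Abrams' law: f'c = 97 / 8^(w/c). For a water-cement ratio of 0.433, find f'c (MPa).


f'c = 97 / 8^0.433
= 97 / 2.461
= 39.42 MPa

39.42


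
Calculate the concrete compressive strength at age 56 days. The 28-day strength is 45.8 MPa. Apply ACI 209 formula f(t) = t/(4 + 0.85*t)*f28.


f(56) = 56 / (4 + 0.85 * 56) * 45.8
= 56 / 51.6 * 45.8
= 49.71 MPa

49.71


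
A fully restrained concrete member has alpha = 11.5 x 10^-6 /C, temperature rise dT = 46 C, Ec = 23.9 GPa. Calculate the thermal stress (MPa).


sigma = alpha * dT * Ec
= 11.5e-6 * 46 * 23.9 * 1000
= 12.643 MPa

12.643


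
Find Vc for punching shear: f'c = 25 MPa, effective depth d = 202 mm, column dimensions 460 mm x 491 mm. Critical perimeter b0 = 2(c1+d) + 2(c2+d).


b0 = 2*(460 + 202) + 2*(491 + 202) = 2710 mm
Vc = 0.33 * sqrt(25) * 2710 * 202 / 1000
= 903.24 kN

903.24


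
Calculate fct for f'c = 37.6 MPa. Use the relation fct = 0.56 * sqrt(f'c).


fct = 0.56 * sqrt(37.6)
= 0.56 * 6.132
= 3.434 MPa

3.434


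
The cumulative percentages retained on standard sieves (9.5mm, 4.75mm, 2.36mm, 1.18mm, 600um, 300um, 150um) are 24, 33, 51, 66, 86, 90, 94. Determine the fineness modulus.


FM = sum(cumulative % retained) / 100
= 444 / 100
= 4.44

4.44


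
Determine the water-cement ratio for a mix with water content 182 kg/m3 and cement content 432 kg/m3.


w/c = water / cement
w/c = 182 / 432 = 0.421

0.421


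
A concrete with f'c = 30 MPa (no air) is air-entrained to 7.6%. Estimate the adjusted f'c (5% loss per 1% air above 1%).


Strength loss = (7.6 - 1) * 5 = 33.0%
f'c = 30 * (1 - 33.0/100)
= 20.1 MPa

20.1


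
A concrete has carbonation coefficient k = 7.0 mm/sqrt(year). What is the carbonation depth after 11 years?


depth = k * sqrt(t)
= 7.0 * sqrt(11)
= 23.22 mm

23.22


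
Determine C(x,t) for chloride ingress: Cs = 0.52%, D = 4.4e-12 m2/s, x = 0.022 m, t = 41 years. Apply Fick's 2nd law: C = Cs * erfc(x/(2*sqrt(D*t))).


t_seconds = 41 * 365.25 * 24 * 3600 = 1293861600.0 s
arg = 0.022 / (2 * sqrt(4.4e-12 * 1293861600.0))
= 0.1458
erfc(0.1458) = 0.8367
C = 0.52 * 0.8367 = 0.4351%

0.4351


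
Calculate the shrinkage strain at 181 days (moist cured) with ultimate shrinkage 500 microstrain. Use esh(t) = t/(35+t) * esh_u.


esh(181) = 181 / (35 + 181) * 500
= 181 / 216 * 500
= 419.0 microstrain

419.0


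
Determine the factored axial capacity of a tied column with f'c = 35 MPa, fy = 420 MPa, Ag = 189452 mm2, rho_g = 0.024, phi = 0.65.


Ast = rho * Ag = 0.024 * 189452 = 4546.848 mm2
phi*Pn = 0.65 * 0.80 * (0.85 * 35 * (189452 - 4546.848) + 420 * 4546.848) / 1000
= 3853.51 kN

3853.51


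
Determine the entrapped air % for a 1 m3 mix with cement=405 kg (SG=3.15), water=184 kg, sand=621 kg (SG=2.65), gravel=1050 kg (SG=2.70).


Vol cement = 405 / (3.15 * 1000) = 0.128571 m3
Vol water = 184 / 1000 = 0.184 m3
Vol sand = 621 / (2.65 * 1000) = 0.23434 m3
Vol gravel = 1050 / (2.70 * 1000) = 0.388889 m3
Total solid + water volume = 0.9358 m3
Air = (1 - 0.9358) * 100 = 6.42%

6.42


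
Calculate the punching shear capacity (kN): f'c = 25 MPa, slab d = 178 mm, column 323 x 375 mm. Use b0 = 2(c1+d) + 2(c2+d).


b0 = 2*(323 + 178) + 2*(375 + 178) = 2108 mm
Vc = 0.33 * sqrt(25) * 2108 * 178 / 1000
= 619.12 kN

619.12


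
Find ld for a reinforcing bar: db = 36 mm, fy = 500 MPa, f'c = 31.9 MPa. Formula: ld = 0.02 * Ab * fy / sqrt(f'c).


Ab = pi * 36^2 / 4 = 1017.876 mm2
ld = 0.02 * 1017.876 * 500 / sqrt(31.9)
= 1802.2 mm

1802.2


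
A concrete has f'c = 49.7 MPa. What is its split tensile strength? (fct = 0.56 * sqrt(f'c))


fct = 0.56 * sqrt(49.7)
= 0.56 * 7.05
= 3.948 MPa

3.948


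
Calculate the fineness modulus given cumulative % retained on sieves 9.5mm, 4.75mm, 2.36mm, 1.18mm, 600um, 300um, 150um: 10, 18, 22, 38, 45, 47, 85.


FM = sum(cumulative % retained) / 100
= 265 / 100
= 2.65

2.65


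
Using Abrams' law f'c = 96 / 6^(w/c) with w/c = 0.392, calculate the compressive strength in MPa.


f'c = 96 / 6^0.392
= 96 / 2.019
= 47.56 MPa

47.56


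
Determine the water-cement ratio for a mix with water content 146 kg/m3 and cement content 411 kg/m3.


w/c = water / cement
w/c = 146 / 411 = 0.355

0.355


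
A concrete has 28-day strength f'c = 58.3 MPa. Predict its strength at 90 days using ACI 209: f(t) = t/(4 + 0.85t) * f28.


f(90) = 90 / (4 + 0.85 * 90) * 58.3
= 90 / 80.5 * 58.3
= 65.18 MPa

65.18


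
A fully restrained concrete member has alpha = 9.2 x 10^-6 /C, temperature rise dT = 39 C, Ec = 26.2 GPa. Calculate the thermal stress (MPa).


sigma = alpha * dT * Ec
= 9.2e-6 * 39 * 26.2 * 1000
= 9.401 MPa

9.401


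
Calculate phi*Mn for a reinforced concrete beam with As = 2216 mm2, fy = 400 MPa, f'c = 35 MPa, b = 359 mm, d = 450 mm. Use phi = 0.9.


a = As * fy / (0.85 * f'c * b)
= 2216 * 400 / (0.85 * 35 * 359)
= 82.9943 mm
Mn = As * fy * (d - a/2) / 10^6
= 362.0969 kN-m
phi*Mn = 0.9 * 362.0969 = 325.89 kN-m

325.89


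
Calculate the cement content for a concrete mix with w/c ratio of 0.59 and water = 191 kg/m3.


Cement = water / (w/c)
= 191 / 0.59
= 323.7 kg/m3

323.7


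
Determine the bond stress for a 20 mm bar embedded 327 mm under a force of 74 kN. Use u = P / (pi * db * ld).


u = P / (pi * db * ld)
= 74 * 1000 / (pi * 20 * 327)
= 3.602 MPa

3.602


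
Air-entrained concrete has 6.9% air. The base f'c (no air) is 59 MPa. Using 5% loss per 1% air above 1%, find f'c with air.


Strength loss = (6.9 - 1) * 5 = 29.5%
f'c = 59 * (1 - 29.5/100)
= 41.6 MPa

41.6


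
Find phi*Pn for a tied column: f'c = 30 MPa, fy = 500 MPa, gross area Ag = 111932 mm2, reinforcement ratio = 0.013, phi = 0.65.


Ast = rho * Ag = 0.013 * 111932 = 1455.116 mm2
phi*Pn = 0.65 * 0.80 * (0.85 * 30 * (111932 - 1455.116) + 500 * 1455.116) / 1000
= 1843.25 kN

1843.25


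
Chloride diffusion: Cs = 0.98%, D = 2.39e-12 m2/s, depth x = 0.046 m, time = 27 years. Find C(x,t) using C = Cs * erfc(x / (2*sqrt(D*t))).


t_seconds = 27 * 365.25 * 24 * 3600 = 852055200.0 s
arg = 0.046 / (2 * sqrt(2.39e-12 * 852055200.0))
= 0.5097
erfc(0.5097) = 0.471
C = 0.98 * 0.471 = 0.4616%

0.4616


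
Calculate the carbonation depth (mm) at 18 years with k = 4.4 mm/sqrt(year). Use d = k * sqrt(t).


depth = k * sqrt(t)
= 4.4 * sqrt(18)
= 18.67 mm

18.67


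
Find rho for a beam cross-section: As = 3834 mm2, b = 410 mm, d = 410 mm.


rho = As / (b * d)
= 3834 / (410 * 410)
= 0.0228

0.0228


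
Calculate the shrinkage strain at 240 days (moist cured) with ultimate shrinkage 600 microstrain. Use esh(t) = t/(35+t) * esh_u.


esh(240) = 240 / (35 + 240) * 600
= 240 / 275 * 600
= 523.6 microstrain

523.6


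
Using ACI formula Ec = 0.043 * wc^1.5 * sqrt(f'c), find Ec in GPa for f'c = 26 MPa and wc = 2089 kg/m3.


Ec = 0.043 * 2089^1.5 * sqrt(26) / 1000
= 20.93 GPa

20.93


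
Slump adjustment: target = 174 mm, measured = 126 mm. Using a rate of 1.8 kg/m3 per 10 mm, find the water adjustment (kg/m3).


Difference = 174 - 126 = 48 mm
Water adjustment = 48 * 1.8 / 10 = 8.6 kg/m3

8.6


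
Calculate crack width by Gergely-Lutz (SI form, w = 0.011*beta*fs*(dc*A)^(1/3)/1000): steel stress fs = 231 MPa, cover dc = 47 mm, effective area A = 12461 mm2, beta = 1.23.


w = 0.011 * beta * fs * (dc * A)^(1/3) / 1000
= 0.011 * 1.23 * 231 * (47 * 12461)^(1/3) / 1000
= 0.261 mm

0.261
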